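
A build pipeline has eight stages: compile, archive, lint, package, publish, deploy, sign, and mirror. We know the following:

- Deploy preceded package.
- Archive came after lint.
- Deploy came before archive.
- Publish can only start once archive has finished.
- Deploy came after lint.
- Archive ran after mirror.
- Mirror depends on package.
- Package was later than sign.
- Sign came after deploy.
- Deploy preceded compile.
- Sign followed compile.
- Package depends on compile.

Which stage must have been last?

Every other stage has a chain of constraints placing it before publish, so publish is last.

publish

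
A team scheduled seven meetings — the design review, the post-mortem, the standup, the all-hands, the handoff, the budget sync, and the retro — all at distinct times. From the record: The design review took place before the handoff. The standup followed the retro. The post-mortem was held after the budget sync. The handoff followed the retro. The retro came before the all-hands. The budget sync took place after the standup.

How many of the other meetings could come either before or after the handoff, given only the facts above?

4

Forced before the handoff: the design review and the retro.
That leaves the all-hands, the budget sync, the post-mortem, and the standup with no forced order relative to the handoff — 4.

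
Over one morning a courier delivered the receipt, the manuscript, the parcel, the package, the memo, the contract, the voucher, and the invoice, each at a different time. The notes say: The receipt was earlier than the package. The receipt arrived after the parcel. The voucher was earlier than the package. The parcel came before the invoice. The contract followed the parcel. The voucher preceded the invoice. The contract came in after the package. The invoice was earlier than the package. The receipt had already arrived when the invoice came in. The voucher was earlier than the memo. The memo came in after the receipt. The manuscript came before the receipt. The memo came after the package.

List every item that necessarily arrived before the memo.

the invoice, the manuscript, the package, the parcel, the receipt, the voucher

Directly stated before the memo: the package, the receipt, and the voucher.
The invoice reaches the memo via the invoice → the package → the memo.
The manuscript reaches the memo via the manuscript → the receipt → the memo.
The parcel reaches the memo via the parcel → the receipt → the memo.
No chain forces the contract ahead of the memo.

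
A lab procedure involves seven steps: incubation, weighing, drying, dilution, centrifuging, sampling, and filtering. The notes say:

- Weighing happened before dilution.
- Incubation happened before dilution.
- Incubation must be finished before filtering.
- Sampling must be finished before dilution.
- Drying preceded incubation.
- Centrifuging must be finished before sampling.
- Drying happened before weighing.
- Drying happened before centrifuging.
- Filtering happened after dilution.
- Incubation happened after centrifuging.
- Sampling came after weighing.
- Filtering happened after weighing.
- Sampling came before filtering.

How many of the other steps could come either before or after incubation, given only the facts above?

2

Forced before incubation: centrifuging and drying; forced after incubation: dilution and filtering.
That leaves sampling and weighing with no forced order relative to incubation — 2.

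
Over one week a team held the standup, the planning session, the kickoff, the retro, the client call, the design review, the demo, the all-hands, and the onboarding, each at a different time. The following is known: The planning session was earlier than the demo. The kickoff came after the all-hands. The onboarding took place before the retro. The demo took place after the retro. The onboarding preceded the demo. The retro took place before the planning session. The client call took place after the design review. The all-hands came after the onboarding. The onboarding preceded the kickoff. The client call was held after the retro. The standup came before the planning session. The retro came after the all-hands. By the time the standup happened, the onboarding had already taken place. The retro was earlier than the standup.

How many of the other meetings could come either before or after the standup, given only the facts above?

Forced before the standup: the all-hands, the onboarding, and the retro; forced after the standup: the demo and the planning session.
That leaves the client call, the design review, and the kickoff with no forced order relative to the standup — 3.

3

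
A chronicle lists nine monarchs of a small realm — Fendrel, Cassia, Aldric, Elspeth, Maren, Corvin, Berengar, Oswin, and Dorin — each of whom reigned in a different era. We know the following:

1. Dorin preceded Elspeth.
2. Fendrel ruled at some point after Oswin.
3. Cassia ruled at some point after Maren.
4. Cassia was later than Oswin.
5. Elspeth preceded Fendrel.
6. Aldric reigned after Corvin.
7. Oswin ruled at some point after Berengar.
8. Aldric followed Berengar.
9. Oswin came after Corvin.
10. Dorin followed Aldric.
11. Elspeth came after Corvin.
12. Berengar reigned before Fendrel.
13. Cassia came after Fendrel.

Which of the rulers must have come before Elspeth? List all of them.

Aldric, Berengar, Corvin, Dorin

Directly stated before Elspeth: Corvin and Dorin.
Aldric reaches Elspeth via Aldric → Dorin → Elspeth.
Berengar reaches Elspeth via Berengar → Aldric → Dorin → Elspeth.
No chain forces Fendrel (or any of the others) ahead of Elspeth.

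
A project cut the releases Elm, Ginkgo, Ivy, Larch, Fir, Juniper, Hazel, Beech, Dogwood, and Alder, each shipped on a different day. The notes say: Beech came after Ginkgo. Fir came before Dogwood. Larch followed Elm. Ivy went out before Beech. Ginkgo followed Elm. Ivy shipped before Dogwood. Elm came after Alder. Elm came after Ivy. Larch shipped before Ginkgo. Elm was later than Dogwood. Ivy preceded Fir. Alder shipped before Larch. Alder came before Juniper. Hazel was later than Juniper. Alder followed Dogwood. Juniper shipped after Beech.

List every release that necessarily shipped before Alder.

Dogwood, Fir, Ivy

Directly stated before Alder: Dogwood.
Fir reaches Alder via Fir → Dogwood → Alder.
Ivy reaches Alder via Ivy → Dogwood → Alder.
No chain forces Hazel (or any of the others) ahead of Alder.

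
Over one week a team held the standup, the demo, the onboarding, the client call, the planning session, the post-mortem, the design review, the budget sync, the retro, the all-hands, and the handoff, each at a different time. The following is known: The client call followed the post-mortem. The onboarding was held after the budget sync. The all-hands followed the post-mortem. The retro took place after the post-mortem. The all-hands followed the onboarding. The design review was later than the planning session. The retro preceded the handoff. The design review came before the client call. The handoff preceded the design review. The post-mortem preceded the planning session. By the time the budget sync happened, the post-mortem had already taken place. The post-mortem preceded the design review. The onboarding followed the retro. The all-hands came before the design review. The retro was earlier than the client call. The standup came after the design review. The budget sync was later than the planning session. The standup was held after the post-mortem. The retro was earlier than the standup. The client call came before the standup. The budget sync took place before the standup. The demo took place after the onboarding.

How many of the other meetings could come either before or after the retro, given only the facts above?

2

Forced before the retro: the post-mortem; forced after the retro: the all-hands, the client call, the demo, the design review, the handoff, the onboarding, and the standup.
That leaves the budget sync and the planning session with no forced order relative to the retro — 2.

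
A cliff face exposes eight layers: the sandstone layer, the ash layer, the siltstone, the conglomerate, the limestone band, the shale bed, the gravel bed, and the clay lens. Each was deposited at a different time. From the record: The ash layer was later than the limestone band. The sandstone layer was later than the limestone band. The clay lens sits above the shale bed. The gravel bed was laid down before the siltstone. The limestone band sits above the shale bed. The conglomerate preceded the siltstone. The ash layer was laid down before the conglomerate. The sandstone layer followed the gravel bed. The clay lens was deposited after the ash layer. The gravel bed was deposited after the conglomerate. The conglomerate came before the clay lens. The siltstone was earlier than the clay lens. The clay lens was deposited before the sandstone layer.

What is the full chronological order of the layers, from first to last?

The constraints fix every adjacent pair, so only one ordering works:
the shale bed → the limestone band → the ash layer → the conglomerate → the gravel bed → the siltstone → the clay lens → the sandstone layer.

the shale bed, the limestone band, the ash layer, the conglomerate, the gravel bed, the siltstone, the clay lens, the sandstone layer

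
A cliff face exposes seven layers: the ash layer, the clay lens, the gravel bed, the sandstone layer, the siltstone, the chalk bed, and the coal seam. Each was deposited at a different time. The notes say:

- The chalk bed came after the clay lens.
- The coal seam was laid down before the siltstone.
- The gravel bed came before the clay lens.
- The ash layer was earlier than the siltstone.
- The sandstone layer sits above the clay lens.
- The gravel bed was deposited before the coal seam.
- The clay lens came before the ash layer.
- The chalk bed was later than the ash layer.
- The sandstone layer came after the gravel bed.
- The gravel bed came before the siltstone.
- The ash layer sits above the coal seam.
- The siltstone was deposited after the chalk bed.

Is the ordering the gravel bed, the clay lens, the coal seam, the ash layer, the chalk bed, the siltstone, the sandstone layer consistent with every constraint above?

yes

Check each stated constraint against the proposed order — e.g. the clay lens is ahead of the sandstone layer; the gravel bed is ahead of the sandstone layer. Every pair is in the required order; nothing is violated.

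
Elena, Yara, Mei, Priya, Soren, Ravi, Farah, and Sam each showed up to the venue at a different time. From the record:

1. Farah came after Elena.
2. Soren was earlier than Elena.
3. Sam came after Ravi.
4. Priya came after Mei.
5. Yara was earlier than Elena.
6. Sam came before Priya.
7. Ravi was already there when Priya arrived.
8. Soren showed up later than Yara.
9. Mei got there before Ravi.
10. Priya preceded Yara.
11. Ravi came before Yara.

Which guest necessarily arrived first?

Mei

Mei has a chain of constraints placing them before every other guest, so Mei must be first.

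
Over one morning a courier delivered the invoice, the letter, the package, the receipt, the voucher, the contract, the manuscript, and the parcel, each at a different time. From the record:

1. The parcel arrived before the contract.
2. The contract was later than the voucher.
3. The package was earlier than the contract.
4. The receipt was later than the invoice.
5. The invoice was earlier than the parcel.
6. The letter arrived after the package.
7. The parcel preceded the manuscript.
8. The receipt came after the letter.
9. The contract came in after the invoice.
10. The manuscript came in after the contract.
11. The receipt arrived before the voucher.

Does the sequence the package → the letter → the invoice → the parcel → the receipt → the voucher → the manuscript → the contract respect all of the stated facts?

The constraints require the contract before the manuscript, but in the proposed sequence the manuscript appears ahead of the contract. That one violation is enough.

no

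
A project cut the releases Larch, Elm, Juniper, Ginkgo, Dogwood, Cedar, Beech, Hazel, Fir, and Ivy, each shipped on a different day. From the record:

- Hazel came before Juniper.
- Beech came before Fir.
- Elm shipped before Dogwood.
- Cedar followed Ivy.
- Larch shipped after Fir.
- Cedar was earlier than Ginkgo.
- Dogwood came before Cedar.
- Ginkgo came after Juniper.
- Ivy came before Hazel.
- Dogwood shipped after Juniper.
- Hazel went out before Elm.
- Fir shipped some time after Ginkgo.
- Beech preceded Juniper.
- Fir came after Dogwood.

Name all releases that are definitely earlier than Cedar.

Beech, Dogwood, Elm, Hazel, Ivy, Juniper

Directly stated before Cedar: Dogwood and Ivy.
Beech reaches Cedar via Beech → Juniper → Dogwood → Cedar.
Elm reaches Cedar via Elm → Dogwood → Cedar.
Hazel reaches Cedar via Hazel → Elm → Dogwood → Cedar.
Likewise Juniper reaches Cedar by chaining the stated constraints.
No chain forces Ginkgo (or any of the others) ahead of Cedar.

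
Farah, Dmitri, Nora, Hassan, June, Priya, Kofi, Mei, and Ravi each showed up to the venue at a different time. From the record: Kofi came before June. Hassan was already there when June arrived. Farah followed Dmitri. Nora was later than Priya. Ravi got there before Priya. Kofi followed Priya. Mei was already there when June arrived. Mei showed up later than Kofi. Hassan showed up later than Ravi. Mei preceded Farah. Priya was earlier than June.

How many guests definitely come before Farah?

5

Directly stated before Farah: Dmitri and Mei.
Kofi reaches Farah via Kofi → Mei → Farah.
Priya reaches Farah via Priya → Kofi → Mei → Farah.
Ravi reaches Farah via Ravi → Priya → Kofi → Mei → Farah.
No chain forces Hassan (or any of the others) ahead of Farah.
That's Dmitri, Kofi, Mei, Priya, and Ravi — 5 in all.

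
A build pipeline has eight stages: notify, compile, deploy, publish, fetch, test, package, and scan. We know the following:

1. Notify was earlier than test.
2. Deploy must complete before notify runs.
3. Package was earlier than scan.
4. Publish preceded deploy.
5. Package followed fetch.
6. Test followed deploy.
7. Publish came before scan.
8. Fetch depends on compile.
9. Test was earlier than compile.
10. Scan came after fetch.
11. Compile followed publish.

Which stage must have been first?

publish

Publish has a chain of constraints placing it before every other stage, so publish must be first.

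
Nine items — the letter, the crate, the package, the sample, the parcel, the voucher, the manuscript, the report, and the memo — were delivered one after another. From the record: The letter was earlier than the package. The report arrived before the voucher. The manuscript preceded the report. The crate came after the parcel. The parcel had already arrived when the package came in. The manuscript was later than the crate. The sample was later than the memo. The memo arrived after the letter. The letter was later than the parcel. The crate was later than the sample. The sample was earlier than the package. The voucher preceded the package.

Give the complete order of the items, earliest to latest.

The constraints fix every adjacent pair, so only one ordering works:
the parcel → the letter → the memo → the sample → the crate → the manuscript → the report → the voucher → the package.

the parcel, the letter, the memo, the sample, the crate, the manuscript, the report, the voucher, the package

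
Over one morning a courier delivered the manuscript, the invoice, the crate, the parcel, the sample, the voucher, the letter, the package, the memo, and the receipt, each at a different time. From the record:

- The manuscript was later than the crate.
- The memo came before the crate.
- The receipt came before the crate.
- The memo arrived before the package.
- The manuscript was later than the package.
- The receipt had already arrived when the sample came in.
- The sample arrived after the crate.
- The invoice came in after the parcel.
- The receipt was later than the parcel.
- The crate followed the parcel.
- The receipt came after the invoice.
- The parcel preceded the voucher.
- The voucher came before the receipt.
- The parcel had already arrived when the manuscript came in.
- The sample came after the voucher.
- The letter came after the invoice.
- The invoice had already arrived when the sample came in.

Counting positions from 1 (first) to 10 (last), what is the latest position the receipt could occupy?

The receipt must come before the crate, the manuscript, and the sample — 3 items forced after it.
Everything else can be placed before the receipt in some valid order, so the receipt can sit as late as position 10 − 3 = 7.

7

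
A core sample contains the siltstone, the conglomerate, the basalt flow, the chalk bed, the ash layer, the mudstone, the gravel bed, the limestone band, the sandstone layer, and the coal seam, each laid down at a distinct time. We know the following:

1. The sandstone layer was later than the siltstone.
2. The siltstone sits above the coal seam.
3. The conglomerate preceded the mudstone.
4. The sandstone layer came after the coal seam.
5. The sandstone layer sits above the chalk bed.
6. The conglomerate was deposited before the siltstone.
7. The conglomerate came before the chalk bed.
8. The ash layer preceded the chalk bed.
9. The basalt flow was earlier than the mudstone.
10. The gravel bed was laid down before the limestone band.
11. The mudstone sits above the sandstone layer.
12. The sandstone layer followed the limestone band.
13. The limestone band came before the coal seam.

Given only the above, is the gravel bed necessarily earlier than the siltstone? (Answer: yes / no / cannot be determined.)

yes

Chain the constraints: the gravel bed → the limestone band → the coal seam → the siltstone. Each link is directly stated, so the gravel bed comes before the siltstone.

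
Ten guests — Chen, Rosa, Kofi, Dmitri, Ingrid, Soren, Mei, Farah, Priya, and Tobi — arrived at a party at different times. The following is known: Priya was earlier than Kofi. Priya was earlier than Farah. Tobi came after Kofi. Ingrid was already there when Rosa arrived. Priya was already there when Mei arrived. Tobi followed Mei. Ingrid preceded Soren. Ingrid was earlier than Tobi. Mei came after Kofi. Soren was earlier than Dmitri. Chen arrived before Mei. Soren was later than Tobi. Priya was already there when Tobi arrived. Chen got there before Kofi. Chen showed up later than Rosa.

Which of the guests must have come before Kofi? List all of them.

Chen, Ingrid, Priya, Rosa

Directly stated before Kofi: Chen and Priya.
Ingrid reaches Kofi via Ingrid → Rosa → Chen → Kofi.
Rosa reaches Kofi via Rosa → Chen → Kofi.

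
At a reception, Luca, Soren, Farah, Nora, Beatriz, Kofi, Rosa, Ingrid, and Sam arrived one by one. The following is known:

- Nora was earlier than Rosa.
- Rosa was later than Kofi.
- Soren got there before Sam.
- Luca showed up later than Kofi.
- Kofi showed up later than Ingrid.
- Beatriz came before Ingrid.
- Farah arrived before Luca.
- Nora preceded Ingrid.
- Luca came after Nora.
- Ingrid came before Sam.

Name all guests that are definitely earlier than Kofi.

Beatriz, Ingrid, Nora

Directly stated before Kofi: Ingrid.
Beatriz reaches Kofi via Beatriz → Ingrid → Kofi.
Nora reaches Kofi via Nora → Ingrid → Kofi.
No chain forces Luca (or any of the others) ahead of Kofi.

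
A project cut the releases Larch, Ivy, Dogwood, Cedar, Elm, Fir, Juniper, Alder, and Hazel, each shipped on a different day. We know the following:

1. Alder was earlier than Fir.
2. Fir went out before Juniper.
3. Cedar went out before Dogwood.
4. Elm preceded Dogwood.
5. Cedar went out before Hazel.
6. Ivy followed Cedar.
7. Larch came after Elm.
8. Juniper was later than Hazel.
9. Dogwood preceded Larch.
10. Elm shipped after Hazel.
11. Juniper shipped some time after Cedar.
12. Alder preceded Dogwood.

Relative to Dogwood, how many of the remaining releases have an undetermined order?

Forced before Dogwood: Alder, Cedar, Elm, and Hazel; forced after Dogwood: Larch.
That leaves Fir, Ivy, and Juniper with no forced order relative to Dogwood — 3.

3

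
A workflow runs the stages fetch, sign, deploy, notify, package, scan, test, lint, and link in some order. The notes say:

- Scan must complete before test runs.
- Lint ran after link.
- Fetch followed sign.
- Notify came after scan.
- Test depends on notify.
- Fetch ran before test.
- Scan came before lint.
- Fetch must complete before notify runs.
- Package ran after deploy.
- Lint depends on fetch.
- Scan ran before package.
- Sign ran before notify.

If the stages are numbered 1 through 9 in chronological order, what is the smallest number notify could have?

4

Fetch, scan, and sign must all come before notify — 3 forced predecessors.
Nothing else is forced ahead of notify, so its earliest slot is position 3 + 1 = 4.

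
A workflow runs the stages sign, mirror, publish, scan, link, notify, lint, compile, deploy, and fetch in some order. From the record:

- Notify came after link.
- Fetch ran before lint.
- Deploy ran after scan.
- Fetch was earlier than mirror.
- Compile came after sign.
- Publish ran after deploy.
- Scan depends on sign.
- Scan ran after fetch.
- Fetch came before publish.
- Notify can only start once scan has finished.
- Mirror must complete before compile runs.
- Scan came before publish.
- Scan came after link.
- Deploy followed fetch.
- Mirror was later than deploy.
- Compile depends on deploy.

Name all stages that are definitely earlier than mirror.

deploy, fetch, link, scan, sign

Directly stated before mirror: deploy and fetch.
Link reaches mirror via link → scan → deploy → mirror.
Scan reaches mirror via scan → deploy → mirror.
Sign reaches mirror via sign → scan → deploy → mirror.
No chain forces publish (or any of the others) ahead of mirror.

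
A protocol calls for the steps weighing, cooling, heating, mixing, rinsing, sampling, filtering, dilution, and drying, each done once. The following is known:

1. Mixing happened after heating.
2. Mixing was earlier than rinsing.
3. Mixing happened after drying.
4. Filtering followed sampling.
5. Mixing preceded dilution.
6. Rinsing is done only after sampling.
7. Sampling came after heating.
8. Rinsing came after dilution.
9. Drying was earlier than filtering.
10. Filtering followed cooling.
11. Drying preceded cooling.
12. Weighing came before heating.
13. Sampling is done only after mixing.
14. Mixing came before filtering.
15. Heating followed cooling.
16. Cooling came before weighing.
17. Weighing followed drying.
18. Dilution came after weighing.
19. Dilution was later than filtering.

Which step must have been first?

drying

Drying has a chain of constraints placing it before every other step, so drying must be first.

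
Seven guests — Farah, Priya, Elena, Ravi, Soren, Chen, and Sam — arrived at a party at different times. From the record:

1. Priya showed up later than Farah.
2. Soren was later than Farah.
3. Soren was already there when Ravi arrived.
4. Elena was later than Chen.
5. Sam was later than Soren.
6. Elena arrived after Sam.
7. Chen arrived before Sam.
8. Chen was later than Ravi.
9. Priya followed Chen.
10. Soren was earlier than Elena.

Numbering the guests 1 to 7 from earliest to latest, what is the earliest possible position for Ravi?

3

Farah and Soren must both come before Ravi — 2 forced predecessors.
Nothing else is forced ahead of Ravi, so their earliest slot is position 2 + 1 = 3.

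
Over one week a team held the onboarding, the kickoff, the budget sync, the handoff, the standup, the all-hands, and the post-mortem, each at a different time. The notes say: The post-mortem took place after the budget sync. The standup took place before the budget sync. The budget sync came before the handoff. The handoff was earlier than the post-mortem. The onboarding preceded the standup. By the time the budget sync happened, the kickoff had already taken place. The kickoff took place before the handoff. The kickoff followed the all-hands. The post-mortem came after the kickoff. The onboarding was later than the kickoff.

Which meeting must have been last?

Every other meeting has a chain of constraints placing it before the post-mortem, so the post-mortem is last.

the post-mortem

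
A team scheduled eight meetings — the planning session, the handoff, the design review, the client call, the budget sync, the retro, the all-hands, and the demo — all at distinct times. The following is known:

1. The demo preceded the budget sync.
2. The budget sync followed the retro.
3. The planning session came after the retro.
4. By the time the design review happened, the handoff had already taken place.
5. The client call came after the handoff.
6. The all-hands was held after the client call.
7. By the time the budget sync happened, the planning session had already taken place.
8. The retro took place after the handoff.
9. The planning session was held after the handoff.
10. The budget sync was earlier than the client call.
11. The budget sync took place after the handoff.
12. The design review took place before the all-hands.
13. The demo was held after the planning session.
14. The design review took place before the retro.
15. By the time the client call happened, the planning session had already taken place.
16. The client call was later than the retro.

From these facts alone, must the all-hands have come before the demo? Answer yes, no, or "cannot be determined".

no

Tracing the constraints gives the demo → the budget sync → the client call → the all-hands, so the demo must come before the all-hands.
That means the all-hands cannot be before the demo.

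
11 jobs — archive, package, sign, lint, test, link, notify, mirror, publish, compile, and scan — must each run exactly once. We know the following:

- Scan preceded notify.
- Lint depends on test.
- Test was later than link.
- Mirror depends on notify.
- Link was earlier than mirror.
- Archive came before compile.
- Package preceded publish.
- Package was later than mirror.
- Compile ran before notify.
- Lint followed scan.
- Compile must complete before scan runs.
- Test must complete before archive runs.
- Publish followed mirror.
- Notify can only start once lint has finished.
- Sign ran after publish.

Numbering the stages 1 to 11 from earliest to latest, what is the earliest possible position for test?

Link must come before test — 1 forced predecessor.
Nothing else is forced ahead of test, so its earliest slot is position 1 + 1 = 2.

2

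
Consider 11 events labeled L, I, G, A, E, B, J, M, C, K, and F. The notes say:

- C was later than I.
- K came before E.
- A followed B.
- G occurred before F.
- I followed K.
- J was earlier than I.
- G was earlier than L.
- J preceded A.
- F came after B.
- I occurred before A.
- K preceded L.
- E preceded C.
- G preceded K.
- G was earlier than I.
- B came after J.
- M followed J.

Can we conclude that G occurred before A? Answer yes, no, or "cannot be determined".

Chain the constraints: G → I → A. Each link is directly stated, so G comes before A.

yes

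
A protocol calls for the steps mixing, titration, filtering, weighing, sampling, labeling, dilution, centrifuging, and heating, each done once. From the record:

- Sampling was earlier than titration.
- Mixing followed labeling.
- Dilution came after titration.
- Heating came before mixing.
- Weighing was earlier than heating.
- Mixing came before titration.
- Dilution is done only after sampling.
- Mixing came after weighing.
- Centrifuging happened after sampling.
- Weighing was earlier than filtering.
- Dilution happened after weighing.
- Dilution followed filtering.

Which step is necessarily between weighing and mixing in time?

heating

Tracing the constraints gives weighing → heating → mixing, so heating sits after weighing and before mixing.
No other step is forced both after weighing and before mixing.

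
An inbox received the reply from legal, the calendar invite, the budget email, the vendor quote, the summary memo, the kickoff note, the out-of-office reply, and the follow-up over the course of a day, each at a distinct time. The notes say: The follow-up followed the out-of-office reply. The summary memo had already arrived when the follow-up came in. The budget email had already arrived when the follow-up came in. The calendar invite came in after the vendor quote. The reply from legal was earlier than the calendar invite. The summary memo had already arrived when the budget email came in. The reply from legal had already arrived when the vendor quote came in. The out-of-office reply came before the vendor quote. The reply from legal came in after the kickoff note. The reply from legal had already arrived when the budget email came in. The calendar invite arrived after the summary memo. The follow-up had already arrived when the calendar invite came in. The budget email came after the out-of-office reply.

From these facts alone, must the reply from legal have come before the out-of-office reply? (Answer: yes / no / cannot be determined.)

No chain of stated constraints runs from the reply from legal to the out-of-office reply, and none runs from the out-of-office reply to the reply from legal either.
So the relative order of the reply from legal and the out-of-office reply is not fixed by the given facts.

cannot be determined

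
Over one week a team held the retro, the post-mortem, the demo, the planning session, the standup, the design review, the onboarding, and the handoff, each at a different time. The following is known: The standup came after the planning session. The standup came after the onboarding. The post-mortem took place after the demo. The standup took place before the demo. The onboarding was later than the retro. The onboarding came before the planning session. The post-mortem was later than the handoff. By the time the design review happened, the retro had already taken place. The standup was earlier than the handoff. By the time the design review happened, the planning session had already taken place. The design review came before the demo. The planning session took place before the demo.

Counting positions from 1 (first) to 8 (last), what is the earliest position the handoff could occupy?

The onboarding, the planning session, the retro, and the standup must all come before the handoff — 4 forced predecessors.
Nothing else is forced ahead of the handoff, so its earliest slot is position 4 + 1 = 5.

5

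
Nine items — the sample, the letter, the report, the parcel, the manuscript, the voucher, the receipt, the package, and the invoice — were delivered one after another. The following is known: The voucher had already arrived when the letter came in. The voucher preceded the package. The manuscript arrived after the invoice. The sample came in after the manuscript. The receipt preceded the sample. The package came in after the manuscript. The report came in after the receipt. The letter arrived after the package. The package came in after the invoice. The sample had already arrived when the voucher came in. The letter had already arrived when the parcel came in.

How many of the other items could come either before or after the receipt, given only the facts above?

Forced after the receipt: the letter, the package, the parcel, the report, the sample, and the voucher.
That leaves the invoice and the manuscript with no forced order relative to the receipt — 2.

2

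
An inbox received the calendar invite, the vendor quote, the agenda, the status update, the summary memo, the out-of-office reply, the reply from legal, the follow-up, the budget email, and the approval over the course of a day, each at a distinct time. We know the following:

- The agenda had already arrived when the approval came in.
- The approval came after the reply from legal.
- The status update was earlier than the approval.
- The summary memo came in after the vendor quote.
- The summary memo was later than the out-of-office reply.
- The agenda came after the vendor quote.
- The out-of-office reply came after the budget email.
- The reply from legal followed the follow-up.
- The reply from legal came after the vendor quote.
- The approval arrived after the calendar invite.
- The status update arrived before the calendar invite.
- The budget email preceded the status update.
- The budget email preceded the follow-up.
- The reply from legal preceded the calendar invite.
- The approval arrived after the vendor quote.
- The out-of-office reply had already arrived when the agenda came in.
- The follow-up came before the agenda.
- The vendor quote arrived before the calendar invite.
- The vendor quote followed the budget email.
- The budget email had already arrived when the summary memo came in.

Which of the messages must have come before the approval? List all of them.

Directly stated before the approval: the agenda, the calendar invite, the reply from legal, the status update, and the vendor quote.
The budget email reaches the approval via the budget email → the vendor quote → the approval.
The follow-up reaches the approval via the follow-up → the agenda → the approval.
The out-of-office reply reaches the approval via the out-of-office reply → the agenda → the approval.
No chain forces the summary memo ahead of the approval.

the agenda, the budget email, the calendar invite, the follow-up, the out-of-office reply, the reply from legal, the status update, the vendor quote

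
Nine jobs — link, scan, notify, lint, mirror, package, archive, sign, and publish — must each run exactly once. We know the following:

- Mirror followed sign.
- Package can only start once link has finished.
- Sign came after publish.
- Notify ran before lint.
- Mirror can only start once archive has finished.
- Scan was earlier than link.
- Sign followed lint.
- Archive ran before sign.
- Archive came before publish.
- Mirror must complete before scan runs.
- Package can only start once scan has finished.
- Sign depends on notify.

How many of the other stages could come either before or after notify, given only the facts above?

2

Forced after notify: link, lint, mirror, package, scan, and sign.
That leaves archive and publish with no forced order relative to notify — 2.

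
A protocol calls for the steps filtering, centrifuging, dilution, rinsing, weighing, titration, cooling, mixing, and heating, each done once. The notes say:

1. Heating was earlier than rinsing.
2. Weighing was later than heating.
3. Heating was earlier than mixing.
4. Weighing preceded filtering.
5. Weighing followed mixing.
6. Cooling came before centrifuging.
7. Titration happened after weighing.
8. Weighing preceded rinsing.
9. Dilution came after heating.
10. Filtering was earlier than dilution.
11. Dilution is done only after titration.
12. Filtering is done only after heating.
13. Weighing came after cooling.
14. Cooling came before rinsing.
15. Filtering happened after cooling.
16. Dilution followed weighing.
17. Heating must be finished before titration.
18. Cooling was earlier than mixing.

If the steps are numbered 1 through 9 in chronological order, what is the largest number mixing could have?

Mixing must come before dilution, filtering, rinsing, titration, and weighing — 5 steps forced after it.
Everything else can be placed before mixing in some valid order, so mixing can sit as late as position 9 − 5 = 4.

4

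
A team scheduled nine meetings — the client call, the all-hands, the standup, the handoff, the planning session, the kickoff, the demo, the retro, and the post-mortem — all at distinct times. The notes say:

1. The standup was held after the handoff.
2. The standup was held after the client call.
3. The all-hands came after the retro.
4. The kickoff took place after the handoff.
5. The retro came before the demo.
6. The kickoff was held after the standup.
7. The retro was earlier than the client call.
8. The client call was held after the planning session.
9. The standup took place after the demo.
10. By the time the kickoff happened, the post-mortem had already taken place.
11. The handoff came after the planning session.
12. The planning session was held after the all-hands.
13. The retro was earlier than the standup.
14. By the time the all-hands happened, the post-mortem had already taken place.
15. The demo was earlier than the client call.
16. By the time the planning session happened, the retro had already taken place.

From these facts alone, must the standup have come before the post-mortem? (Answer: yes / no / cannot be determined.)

Tracing the constraints gives the post-mortem → the all-hands → the planning session → the client call → the standup, so the post-mortem must come before the standup.
That means the standup cannot be before the post-mortem.

no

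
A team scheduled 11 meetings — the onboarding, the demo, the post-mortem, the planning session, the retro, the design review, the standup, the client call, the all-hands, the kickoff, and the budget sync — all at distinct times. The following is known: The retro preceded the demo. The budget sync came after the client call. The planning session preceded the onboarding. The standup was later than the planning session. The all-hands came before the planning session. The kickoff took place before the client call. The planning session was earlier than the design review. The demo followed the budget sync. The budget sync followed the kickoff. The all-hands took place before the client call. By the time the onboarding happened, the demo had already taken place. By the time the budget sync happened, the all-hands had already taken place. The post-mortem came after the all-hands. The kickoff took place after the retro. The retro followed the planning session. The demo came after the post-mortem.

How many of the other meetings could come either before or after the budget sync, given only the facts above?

3

Forced before the budget sync: the all-hands, the client call, the kickoff, the planning session, and the retro; forced after the budget sync: the demo and the onboarding.
That leaves the design review, the post-mortem, and the standup with no forced order relative to the budget sync — 3.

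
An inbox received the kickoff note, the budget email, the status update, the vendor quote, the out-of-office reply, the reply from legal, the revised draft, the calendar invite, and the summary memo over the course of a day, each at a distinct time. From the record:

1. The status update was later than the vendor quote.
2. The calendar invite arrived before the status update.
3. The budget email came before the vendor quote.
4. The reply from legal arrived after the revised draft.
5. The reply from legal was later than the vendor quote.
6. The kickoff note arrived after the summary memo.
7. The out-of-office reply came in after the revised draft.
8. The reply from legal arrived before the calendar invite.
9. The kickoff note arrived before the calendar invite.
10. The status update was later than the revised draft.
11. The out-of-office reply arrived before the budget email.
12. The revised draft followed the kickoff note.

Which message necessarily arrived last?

Every other message has a chain of constraints placing it before the status update, so the status update is last.

the status update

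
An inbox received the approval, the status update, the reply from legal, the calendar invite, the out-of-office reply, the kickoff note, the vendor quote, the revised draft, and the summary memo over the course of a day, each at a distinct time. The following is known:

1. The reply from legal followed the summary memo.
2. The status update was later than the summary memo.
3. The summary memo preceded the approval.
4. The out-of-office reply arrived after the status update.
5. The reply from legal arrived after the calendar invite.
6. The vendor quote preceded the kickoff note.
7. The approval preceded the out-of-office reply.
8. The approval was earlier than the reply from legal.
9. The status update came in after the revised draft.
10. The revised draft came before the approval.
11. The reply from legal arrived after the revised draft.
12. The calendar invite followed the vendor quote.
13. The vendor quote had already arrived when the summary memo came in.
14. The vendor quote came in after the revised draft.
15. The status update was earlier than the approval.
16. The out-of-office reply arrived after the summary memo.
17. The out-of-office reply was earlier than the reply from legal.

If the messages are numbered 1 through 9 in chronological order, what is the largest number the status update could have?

The status update must come before the approval, the out-of-office reply, and the reply from legal — 3 messages forced after it.
Everything else can be placed before the status update in some valid order, so the status update can sit as late as position 9 − 3 = 6.

6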